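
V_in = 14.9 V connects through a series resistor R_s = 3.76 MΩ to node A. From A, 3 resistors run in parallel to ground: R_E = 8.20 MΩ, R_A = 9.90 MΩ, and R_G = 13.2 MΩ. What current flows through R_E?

Combine the parallel branches: R_p = (1/8.20 + 1/9.90 + 1/13.2)⁻¹ = 3.348 MΩ.
V_A = 14.9 × 3.348/7.108 = 7.018 V.
Branch current I = V_A/R_E = 7.018/8.20 = 0.8558 µA.

I ≈ 0.856 µA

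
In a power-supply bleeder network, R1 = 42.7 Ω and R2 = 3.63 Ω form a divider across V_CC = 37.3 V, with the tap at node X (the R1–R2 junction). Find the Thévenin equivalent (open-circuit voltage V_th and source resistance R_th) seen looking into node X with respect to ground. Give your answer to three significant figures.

With X open, the divider is unloaded: V_th = 37.3 × 3.63/46.33 = 2.922 V.
With V_CC suppressed (replaced by a short), R_th = R1 ‖ R2 = (42.70 × 3.63)/(42.70 + 3.63) = 3.346 Ω.

V_th ≈ 2.92 V, R_th ≈ 3.35 Ω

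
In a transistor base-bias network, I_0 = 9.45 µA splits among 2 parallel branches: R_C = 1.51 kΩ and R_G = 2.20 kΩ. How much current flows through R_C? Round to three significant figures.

I ≈ 5.60 µA

With just two branches, the current splits inversely with resistance.
I(R_C) = 9.45 × 2.20/(1.51 + 2.20) = 9.45 × 0.5930 = 5.604 µA.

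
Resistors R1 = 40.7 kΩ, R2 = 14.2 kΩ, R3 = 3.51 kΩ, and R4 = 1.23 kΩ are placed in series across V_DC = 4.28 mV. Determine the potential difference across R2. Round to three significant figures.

Series total: ΣR = 40.7 + 14.2 + 3.51 + 1.23 = 59.64 kΩ.
Voltage divider: V = V_DC · (14.20 / 59.64) = 4.28 × 0.2381 = 1.019 mV.

V ≈ 1.02 mV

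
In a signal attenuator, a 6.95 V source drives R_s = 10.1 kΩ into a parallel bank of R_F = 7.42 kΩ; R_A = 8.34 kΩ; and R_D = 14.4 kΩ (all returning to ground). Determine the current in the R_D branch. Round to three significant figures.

Parallel bank: R_p = 1/(1/7.42 + 1/8.34 + 1/14.4) = 3.085 kΩ.
V_A by voltage divider: V_A = 6.95 × 3.085/(10.1 + 3.085) = 1.626 V.
Branch current I = V_A/R_D = 1.626/14.4 = 0.1129 mA.

I ≈ 0.113 mA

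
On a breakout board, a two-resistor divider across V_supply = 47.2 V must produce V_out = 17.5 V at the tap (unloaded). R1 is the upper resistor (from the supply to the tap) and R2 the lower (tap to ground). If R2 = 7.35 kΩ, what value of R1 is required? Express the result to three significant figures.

V_out/V_supply = R2/(R1+R2) = 0.3708.
Rearranging, R1 = R2·(1−k)/k = 7.35 × 1.697 = 12.47 kΩ.

R1 ≈ 12.5 kΩ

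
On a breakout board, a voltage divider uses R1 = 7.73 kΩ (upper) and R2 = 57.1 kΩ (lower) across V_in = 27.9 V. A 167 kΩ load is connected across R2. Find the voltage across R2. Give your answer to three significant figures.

V_out ≈ 23.6 V

The load sits in parallel with R2, giving an effective lower resistance R2' = R2·R_L/(R2+R_L) = 42.55 kΩ.
Then V_out = V_in · R2'/(R1 + R2') = 27.9 × 42.55/50.28 = 23.61 V.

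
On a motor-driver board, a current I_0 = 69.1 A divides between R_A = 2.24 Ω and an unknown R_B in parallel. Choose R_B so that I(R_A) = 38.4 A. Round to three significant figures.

The fraction through R_A equals R_B/(R_A+R_B).
38.4/69.1 = R_B/(R_A + R_B) → R_B = R_A · (0.5557)/(1 − 0.5557) = 2.24 × 1.251 = 2.802 Ω.

R_B ≈ 2.80 Ω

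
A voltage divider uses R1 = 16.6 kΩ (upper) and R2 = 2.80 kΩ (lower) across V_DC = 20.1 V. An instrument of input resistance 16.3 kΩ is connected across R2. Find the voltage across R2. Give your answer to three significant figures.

V_out ≈ 2.53 V

First combine the lower leg with the load: R2 ‖ R_L = 2.390 kΩ.
Then V_out = V_DC · R2'/(R1 + R2') = 20.1 × 2.390/18.99 = 2.529 V.
(Unloaded it would be 2.90 V; the load pulls it down.)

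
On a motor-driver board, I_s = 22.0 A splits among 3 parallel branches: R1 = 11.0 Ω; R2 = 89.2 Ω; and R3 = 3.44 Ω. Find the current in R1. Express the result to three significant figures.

I ≈ 5.09 A

Total conductance ΣG = 1/11.0 + 1/89.2 + 1/3.44 = 0.3928 (units of 1/Ω).
By the current-divider rule, I = I_s · G_k/ΣG = 22.0 × 0.2314 = 5.091 A.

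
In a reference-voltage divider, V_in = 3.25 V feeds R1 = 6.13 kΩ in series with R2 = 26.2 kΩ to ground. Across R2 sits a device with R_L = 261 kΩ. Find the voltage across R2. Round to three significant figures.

V_out ≈ 2.58 V

First combine the lower leg with the load: R2 ‖ R_L = 23.81 kΩ.
Then V_out = V_in · R2'/(R1 + R2') = 3.25 × 23.81/29.94 = 2.585 V.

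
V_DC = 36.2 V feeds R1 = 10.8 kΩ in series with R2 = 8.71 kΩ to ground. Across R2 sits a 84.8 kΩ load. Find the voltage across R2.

V_out ≈ 15.3 V

The load sits in parallel with R2, giving an effective lower resistance R2' = R2·R_L/(R2+R_L) = 7.899 kΩ.
Now apply the divider: V_out = 36.2 × 0.4224 = 15.29 V.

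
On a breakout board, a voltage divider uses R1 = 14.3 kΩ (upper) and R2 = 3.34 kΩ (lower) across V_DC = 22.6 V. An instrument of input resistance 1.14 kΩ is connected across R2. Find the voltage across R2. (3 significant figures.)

V_out ≈ 1.27 V

R2 ‖ R_L = (3.34 × 1.14)/(3.34 + 1.14) = 0.8499 kΩ.
Voltage divider with the loaded lower leg: V_out = 22.6 × 0.8499/(14.3 + 0.8499) = 22.6 × 0.05610 = 1.268 V.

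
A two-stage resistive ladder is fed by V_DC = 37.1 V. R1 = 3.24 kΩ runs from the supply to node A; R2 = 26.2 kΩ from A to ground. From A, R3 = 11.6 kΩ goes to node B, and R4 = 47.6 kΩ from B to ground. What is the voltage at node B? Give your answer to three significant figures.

V_B ≈ 25.3 V

Node A sees R2 in parallel with the series input of stage 2, R3 + R4 = 59.20 kΩ.
Effective lower resistance at A: R2 ‖ 59.20 = 18.16 kΩ.
So V_A = 37.1 × 0.8486 = 31.48 V.
V_B = V_A × 0.8041 = 25.31 V.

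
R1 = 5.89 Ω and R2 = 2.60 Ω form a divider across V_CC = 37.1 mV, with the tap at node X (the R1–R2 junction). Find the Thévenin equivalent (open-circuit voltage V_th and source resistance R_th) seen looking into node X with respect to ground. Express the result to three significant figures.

Open-circuit (no load on X): V_th = V_CC · R2/(R1 + R2) = 37.1 × 2.60/(5.890 + 2.60) = 11.36 mV.
Looking into X with the source shorted: R_th = R1·R2/(R1+R2) = 5.890 × 2.60/8.490 = 1.804 Ω.

V_th ≈ 11.4 mV, R_th ≈ 1.80 Ω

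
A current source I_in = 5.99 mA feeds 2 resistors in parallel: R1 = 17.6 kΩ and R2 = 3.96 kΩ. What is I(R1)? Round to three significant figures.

I ≈ 1.10 mA

With just two branches, the current splits inversely with resistance.
I(R1) = 5.99 × 3.96/(17.6 + 3.96) = 5.99 × 0.1837 = 1.100 mA.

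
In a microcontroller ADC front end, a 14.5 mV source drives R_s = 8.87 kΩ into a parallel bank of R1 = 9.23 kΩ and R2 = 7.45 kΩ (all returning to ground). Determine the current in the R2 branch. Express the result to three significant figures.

I ≈ 0.618 µA

Equivalent of the parallel group: R_p = 4.123 kΩ.
V_A by voltage divider: V_A = 14.5 × 4.123/(8.87 + 4.123) = 4.601 mV.
I(R2) = V_A / R2 = 4.601/7.45 = 0.6176 µA.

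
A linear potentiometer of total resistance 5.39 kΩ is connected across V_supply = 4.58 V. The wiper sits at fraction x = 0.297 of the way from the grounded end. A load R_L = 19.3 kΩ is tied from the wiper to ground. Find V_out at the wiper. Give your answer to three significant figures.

Lower segment x·R_p = 1.601 kΩ; upper segment (1−x)·R_p = 3.789 kΩ.
R_L loads the lower segment: effective lower R = 1.478 kΩ.
V_out = 4.58 × 1.478/(3.789 + 1.478) = 1.285 V.
(Unloaded: V_out = x·V_supply = 1.36 V.)

V_out ≈ 1.29 V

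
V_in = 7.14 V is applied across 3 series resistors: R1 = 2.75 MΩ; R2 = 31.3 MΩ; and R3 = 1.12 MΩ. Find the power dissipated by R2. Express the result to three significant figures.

The common current is I = 7.14/35.17 = 0.2030 µA.
V(R2) = I·R = 6.354 V; P = V·I = 6.354 × 0.2030 = 1.290 µW.

P ≈ 1.29 µW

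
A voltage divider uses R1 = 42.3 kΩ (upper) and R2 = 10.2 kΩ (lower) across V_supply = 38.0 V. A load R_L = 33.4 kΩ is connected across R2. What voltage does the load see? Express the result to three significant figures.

R2 ‖ R_L = (10.2 × 33.4)/(10.2 + 33.4) = 7.814 kΩ.
Now apply the divider: V_out = 38.0 × 0.1559 = 5.925 V.

V_out ≈ 5.92 V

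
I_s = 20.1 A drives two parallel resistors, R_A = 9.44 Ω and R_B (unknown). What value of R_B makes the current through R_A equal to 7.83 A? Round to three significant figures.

In a two-way split, I_A/I_s = R_B/(R_A + R_B).
7.83/20.1 = R_B/(R_A + R_B) → R_B = R_A · (0.3896)/(1 − 0.3896) = 9.44 × 0.6381 = 6.024 Ω.

R_B ≈ 6.02 Ω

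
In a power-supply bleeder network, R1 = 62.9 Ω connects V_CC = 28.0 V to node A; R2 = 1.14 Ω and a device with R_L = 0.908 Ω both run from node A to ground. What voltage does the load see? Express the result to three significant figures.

V_out ≈ 0.223 V

R2 ‖ R_L = (1.14 × 0.908)/(1.14 + 0.908) = 0.5054 Ω.
Voltage divider with the loaded lower leg: V_out = 28.0 × 0.5054/(62.9 + 0.5054) = 28.0 × 0.007971 = 0.2232 V.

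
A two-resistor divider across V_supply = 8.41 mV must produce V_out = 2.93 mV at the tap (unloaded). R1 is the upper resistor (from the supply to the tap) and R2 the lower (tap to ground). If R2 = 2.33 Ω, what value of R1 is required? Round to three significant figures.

R1 ≈ 4.36 Ω

V_out/V_supply = R2/(R1+R2) = 0.3484.
Rearranging, R1 = R2·(1−k)/k = 2.33 × 1.870 = 4.358 Ω.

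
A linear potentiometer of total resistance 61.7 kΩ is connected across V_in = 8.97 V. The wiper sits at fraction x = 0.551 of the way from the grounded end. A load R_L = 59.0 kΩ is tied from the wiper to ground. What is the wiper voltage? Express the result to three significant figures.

Split the track: R_lower = x·R_p = 34.00 kΩ, R_upper = (1−x)·R_p = 27.70 kΩ.
R_L loads the lower segment: effective lower R = 21.57 kΩ.
V_out = 8.97 × 21.57/(27.70 + 21.57) = 3.927 V.

V_out ≈ 3.93 V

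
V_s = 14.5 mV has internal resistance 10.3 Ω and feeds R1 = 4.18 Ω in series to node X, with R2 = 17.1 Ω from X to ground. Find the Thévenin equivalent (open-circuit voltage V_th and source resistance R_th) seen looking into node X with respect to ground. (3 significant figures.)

R1' = 10.3 + 4.18 = 14.48 Ω (source resistance + R1).
With X open, the divider is unloaded: V_th = 14.5 × 17.1/31.58 = 7.851 mV.
Looking into X with the source shorted: R_th = R1'·R2/(R1'+R2) = 14.48 × 17.1/31.58 = 7.841 Ω.

V_th ≈ 7.85 mV, R_th ≈ 7.84 Ω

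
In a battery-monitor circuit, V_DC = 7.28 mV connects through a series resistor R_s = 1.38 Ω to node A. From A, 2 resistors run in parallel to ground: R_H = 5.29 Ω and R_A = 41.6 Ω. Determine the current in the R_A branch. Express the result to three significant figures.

Parallel bank: R_p = 1/(1/5.29 + 1/41.6) = 4.693 Ω.
V_A by voltage divider: V_A = 7.28 × 4.693/(1.38 + 4.693) = 5.626 mV.
I(R_A) = V_A / R_A = 5.626/41.6 = 0.1352 mA.

I ≈ 0.135 mA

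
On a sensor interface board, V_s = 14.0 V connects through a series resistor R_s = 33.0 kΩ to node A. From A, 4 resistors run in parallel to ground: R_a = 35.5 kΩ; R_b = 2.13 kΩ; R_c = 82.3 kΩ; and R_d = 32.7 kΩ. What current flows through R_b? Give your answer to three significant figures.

I ≈ 0.349 mA

Combine the parallel branches: R_p = (1/35.5 + 1/2.13 + 1/82.3 + 1/32.7)⁻¹ = 1.851 kΩ.
V_A by voltage divider: V_A = 14.0 × 1.851/(33.0 + 1.851) = 0.7434 V.
Branch current I = V_A/R_b = 0.7434/2.13 = 0.3490 mA.
(Check via current divider: I_total = 0.4017 mA; share G_k/ΣG = 0.8688 → same result.)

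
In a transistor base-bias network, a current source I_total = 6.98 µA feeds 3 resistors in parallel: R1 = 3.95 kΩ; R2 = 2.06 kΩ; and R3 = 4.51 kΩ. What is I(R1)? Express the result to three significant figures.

I ≈ 1.84 µA

Conductances: ΣG = 1/3.95 + 1/2.06 + 1/4.51 = 0.9603 (1/kΩ).
R1 takes the fraction G_k/ΣG = 0.2532/0.9603 = 0.2636, so I = 6.98 × 0.2636 = 1.840 µA.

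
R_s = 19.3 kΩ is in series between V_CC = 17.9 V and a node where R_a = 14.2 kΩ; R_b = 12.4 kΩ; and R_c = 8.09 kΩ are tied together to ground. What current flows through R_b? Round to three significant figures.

Combine the parallel branches: R_p = (1/14.2 + 1/12.4 + 1/8.09)⁻¹ = 3.641 kΩ.
Node voltage V_A = V_CC · R_p/(R_s + R_p) = 17.9 × 0.1587 = 2.841 V.
Branch current I = V_A/R_b = 2.841/12.4 = 0.2291 mA.

I ≈ 0.229 mA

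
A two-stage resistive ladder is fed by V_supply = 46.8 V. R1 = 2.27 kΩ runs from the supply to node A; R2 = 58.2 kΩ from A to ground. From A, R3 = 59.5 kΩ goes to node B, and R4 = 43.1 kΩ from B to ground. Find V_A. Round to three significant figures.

The second stage (R3 + R4 = 102.6 kΩ) loads node A in parallel with R2.
R2 ‖ (R3+R4) = 37.14 kΩ.
First divider: V_A = V_supply · 37.14/(2.27 + 37.14) = 44.10 V.

V_A ≈ 44.1 V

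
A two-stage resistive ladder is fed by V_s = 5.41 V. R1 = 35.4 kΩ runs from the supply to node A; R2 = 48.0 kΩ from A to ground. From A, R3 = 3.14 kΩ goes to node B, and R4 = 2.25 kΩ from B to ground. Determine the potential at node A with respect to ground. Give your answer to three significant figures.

Node A sees R2 in parallel with the series input of stage 2, R3 + R4 = 5.390 kΩ.
Effective lower resistance at A: R2 ‖ 5.390 = 4.846 kΩ.
So V_A = 5.41 × 0.1204 = 0.6514 V.

V_A ≈ 0.651 V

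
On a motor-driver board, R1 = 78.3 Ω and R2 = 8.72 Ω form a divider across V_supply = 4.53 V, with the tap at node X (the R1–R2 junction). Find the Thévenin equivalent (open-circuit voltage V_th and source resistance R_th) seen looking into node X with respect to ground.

V_th ≈ 0.454 V, R_th ≈ 7.85 Ω

With X open, the divider is unloaded: V_th = 4.53 × 8.72/87.02 = 0.4539 V.
With V_supply suppressed (replaced by a short), R_th = R1 ‖ R2 = (78.30 × 8.72)/(78.30 + 8.72) = 7.846 Ω.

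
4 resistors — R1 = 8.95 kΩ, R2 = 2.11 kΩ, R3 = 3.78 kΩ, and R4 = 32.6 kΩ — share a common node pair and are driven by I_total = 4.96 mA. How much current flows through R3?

I ≈ 1.49 mA

ΣG = 1/8.95 + 1/2.11 + 1/3.78 + 1/32.6 = 0.8809.
Current divider: I(R3) = I_total · G_k/ΣG = 4.96 × (0.2646/0.8809) = 4.96 × 0.3003 = 1.490 mA.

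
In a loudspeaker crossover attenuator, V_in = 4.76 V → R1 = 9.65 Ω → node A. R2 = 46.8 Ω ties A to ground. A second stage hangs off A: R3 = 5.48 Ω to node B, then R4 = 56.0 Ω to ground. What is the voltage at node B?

Looking into the second stage from A: R3 + R4 = 61.48 Ω appears in parallel with R2.
Effective lower resistance at A: R2 ‖ 61.48 = 26.57 Ω.
V_A = 4.76 × 26.57/(9.65 + 26.57) = 3.492 V.
Stage 2 is unloaded, so V_B = V_A · R4/(R3+R4) = 3.492 × 56.0/61.48 = 3.181 V.

V_B ≈ 3.18 V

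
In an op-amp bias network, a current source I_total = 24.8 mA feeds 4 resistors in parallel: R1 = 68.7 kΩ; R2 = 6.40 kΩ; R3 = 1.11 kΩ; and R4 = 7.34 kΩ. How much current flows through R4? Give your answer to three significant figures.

I ≈ 2.80 mA

ΣG = 1/68.7 + 1/6.40 + 1/1.11 + 1/7.34 = 1.208.
By the current-divider rule, I = I_total · G_k/ΣG = 24.8 × 0.1128 = 2.797 mA.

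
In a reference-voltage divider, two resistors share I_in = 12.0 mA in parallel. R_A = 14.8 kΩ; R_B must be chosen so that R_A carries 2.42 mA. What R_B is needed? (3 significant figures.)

R_B ≈ 3.74 kΩ

The fraction through R_A equals R_B/(R_A+R_B).
With f = 0.2017, R_B = R_A · f/(1−f) = 14.8 × 0.2526 = 3.739 kΩ.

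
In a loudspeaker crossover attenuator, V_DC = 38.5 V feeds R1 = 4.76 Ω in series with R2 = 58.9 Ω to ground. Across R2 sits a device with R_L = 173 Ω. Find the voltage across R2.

The load sits in parallel with R2, giving an effective lower resistance R2' = R2·R_L/(R2+R_L) = 43.94 Ω.
Voltage divider with the loaded lower leg: V_out = 38.5 × 43.94/(4.76 + 43.94) = 38.5 × 0.9023 = 34.74 V.

V_out ≈ 34.7 V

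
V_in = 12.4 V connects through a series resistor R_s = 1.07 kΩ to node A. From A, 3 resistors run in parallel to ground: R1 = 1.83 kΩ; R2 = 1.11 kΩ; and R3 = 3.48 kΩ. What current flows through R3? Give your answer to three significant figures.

Parallel bank: R_p = 1/(1/1.83 + 1/1.11 + 1/3.48) = 0.5765 kΩ.
V_A = 12.4 × 0.5765/1.646 = 4.342 V.
Branch current I = V_A/R3 = 4.342/3.48 = 1.248 mA.

I ≈ 1.25 mA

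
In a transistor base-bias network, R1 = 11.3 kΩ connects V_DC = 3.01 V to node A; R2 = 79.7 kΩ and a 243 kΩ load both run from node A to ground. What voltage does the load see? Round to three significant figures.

V_out ≈ 2.53 V

R2 ‖ R_L = (79.7 × 243)/(79.7 + 243) = 60.02 kΩ.
Voltage divider with the loaded lower leg: V_out = 3.01 × 60.02/(11.3 + 60.02) = 3.01 × 0.8415 = 2.533 V.
(Unloaded it would be 2.64 V; the load pulls it down.)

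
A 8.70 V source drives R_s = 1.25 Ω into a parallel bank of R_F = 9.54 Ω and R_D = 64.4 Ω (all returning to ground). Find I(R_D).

I ≈ 0.117 A

Combine the parallel branches: R_p = (1/9.54 + 1/64.4)⁻¹ = 8.309 Ω.
V_A by voltage divider: V_A = 8.70 × 8.309/(1.25 + 8.309) = 7.562 V.
I(R_D) = V_A / R_D = 7.562/64.4 = 0.1174 A.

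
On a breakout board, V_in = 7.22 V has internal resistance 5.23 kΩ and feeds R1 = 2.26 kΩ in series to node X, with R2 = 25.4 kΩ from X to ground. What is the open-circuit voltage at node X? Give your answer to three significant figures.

V_th ≈ 5.58 V

R1' = 5.23 + 2.26 = 7.490 kΩ (source resistance + R1).
With X open, the divider is unloaded: V_th = 7.22 × 25.4/32.89 = 5.576 V.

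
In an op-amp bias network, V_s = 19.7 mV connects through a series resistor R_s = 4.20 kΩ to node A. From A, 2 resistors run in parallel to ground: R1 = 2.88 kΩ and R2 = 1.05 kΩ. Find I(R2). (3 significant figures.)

I ≈ 2.91 µA

Equivalent of the parallel group: R_p = 0.7695 kΩ.
V_A = 19.7 × 0.7695/4.969 = 3.050 mV.
Branch current I = V_A/R2 = 3.050/1.05 = 2.905 µA.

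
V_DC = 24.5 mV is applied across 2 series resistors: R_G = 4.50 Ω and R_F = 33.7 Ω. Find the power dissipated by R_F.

P ≈ 13.9 µW

The common current is I = 24.5/38.20 = 0.6414 mA.
V(R_F) = I·R = 21.61 mV; P = V·I = 21.61 × 0.6414 = 13.86 µW.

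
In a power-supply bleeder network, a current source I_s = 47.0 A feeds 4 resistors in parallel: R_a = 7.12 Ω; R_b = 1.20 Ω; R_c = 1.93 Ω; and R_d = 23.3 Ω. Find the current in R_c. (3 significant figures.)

Total conductance ΣG = 1/7.12 + 1/1.20 + 1/1.93 + 1/23.3 = 1.535 (units of 1/Ω).
Current divider: I(R_c) = I_s · G_k/ΣG = 47.0 × (0.5181/1.535) = 47.0 × 0.3376 = 15.87 A.

I ≈ 15.9 A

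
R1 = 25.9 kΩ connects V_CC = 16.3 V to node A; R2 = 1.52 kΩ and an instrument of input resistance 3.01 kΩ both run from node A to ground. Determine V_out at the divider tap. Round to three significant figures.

V_out ≈ 0.612 V

First combine the lower leg with the load: R2 ‖ R_L = 1.010 kΩ.
Now apply the divider: V_out = 16.3 × 0.03753 = 0.6118 V.
(Unloaded it would be 0.904 V; the load pulls it down.)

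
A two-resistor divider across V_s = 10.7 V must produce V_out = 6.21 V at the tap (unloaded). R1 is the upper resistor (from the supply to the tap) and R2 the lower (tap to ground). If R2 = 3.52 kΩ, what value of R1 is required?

Required fraction k = V_out/V_s = 0.5804.
So R1 = R2 · (V_s/V_out − 1) = 3.52 × (10.7/6.21 − 1) = 3.52 × 0.7230 = 2.545 kΩ.

R1 ≈ 2.55 kΩ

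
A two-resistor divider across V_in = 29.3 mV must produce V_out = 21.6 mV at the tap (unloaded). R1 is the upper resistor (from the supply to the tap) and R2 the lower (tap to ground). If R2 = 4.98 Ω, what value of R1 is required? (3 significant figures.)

V_out/V_in = R2/(R1+R2) = 0.7372.
Rearranging, R1 = R2·(1−k)/k = 4.98 × 0.3565 = 1.775 Ω.

R1 ≈ 1.78 Ω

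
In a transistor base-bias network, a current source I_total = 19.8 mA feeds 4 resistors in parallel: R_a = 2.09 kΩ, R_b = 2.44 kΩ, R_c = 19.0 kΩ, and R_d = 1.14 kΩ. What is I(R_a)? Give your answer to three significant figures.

I ≈ 5.21 mA

ΣG = 1/2.09 + 1/2.44 + 1/19.0 + 1/1.14 = 1.818.
Current divider: I(R_a) = I_total · G_k/ΣG = 19.8 × (0.4785/1.818) = 19.8 × 0.2632 = 5.211 mA.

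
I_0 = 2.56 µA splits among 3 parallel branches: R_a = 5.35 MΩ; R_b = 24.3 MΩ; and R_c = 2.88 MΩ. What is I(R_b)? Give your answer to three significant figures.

Total conductance ΣG = 1/5.35 + 1/24.3 + 1/2.88 = 0.5753 (units of 1/MΩ).
By the current-divider rule, I = I_0 · G_k/ΣG = 2.56 × 0.07153 = 0.1831 µA.

I ≈ 0.183 µA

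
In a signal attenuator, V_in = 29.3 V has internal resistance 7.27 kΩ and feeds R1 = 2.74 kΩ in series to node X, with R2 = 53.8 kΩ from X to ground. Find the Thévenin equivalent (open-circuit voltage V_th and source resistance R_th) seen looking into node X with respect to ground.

V_th ≈ 24.7 V, R_th ≈ 8.44 kΩ

R1' = 7.27 + 2.74 = 10.01 kΩ (source resistance + R1).
V_th is the unloaded tap voltage: V_in · R2/(R1'+R2) = 29.3 × 0.8431 = 24.70 V.
With V_in suppressed (replaced by a short), R_th = R1' ‖ R2 = (10.01 × 53.8)/(10.01 + 53.8) = 8.440 kΩ.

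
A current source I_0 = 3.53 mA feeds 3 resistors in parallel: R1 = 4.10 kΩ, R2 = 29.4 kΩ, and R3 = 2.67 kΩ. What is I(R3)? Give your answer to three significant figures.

Total conductance ΣG = 1/4.10 + 1/29.4 + 1/2.67 = 0.6524 (units of 1/kΩ).
Current divider: I(R3) = I_0 · G_k/ΣG = 3.53 × (0.3745/0.6524) = 3.53 × 0.5740 = 2.026 mA.

I ≈ 2.03 mA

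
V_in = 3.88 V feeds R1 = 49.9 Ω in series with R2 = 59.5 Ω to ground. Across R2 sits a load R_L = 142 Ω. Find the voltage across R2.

First combine the lower leg with the load: R2 ‖ R_L = 41.93 Ω.
Voltage divider with the loaded lower leg: V_out = 3.88 × 41.93/(49.9 + 41.93) = 3.88 × 0.4566 = 1.772 V.
(Unloaded it would be 2.11 V; the load pulls it down.)

V_out ≈ 1.77 V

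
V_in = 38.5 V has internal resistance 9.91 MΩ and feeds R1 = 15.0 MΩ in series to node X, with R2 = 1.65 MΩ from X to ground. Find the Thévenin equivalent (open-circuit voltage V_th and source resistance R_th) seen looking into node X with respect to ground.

V_th ≈ 2.39 V, R_th ≈ 1.55 MΩ

R1' = 9.91 + 15.0 = 24.91 MΩ (source resistance + R1).
With X open, the divider is unloaded: V_th = 38.5 × 1.65/26.56 = 2.392 V.
With V_in suppressed (replaced by a short), R_th = R1' ‖ R2 = (24.91 × 1.65)/(24.91 + 1.65) = 1.547 MΩ.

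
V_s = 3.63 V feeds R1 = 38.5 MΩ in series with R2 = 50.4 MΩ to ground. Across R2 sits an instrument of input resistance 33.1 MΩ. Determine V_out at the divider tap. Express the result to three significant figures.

V_out ≈ 1.24 V

The load sits in parallel with R2, giving an effective lower resistance R2' = R2·R_L/(R2+R_L) = 19.98 MΩ.
Voltage divider with the loaded lower leg: V_out = 3.63 × 19.98/(38.5 + 19.98) = 3.63 × 0.3416 = 1.240 V.
(Unloaded it would be 2.06 V; the load pulls it down.)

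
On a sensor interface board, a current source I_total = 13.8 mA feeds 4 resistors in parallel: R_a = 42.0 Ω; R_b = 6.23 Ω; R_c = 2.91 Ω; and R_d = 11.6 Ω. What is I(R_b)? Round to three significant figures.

Conductances: ΣG = 1/42.0 + 1/6.23 + 1/2.91 + 1/11.6 = 0.6142 (1/Ω).
R_b takes the fraction G_k/ΣG = 0.1605/0.6142 = 0.2613, so I = 13.8 × 0.2613 = 3.607 mA.

I ≈ 3.61 mA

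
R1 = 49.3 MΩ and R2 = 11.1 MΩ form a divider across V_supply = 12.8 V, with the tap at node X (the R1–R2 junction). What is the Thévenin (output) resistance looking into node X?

With V_supply suppressed (replaced by a short), R_th = R1 ‖ R2 = (49.30 × 11.1)/(49.30 + 11.1) = 9.060 MΩ.

R_th ≈ 9.06 MΩ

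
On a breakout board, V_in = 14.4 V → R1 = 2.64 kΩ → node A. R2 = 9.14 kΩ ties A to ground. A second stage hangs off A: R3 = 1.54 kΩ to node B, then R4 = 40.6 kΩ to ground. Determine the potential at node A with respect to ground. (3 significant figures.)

V_A ≈ 10.7 V

Looking into the second stage from A: R3 + R4 = 42.14 kΩ appears in parallel with R2.
R2 ‖ (R3+R4) = 7.511 kΩ.
So V_A = 14.4 × 0.7399 = 10.65 V.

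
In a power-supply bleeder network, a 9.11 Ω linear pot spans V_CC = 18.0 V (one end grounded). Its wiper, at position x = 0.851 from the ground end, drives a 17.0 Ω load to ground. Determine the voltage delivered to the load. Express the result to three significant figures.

Split the track: R_lower = x·R_p = 7.753 Ω, R_upper = (1−x)·R_p = 1.357 Ω.
R_L loads the lower segment: effective lower R = 5.324 Ω.
V_out = 18.0 × 5.324/(1.357 + 5.324) = 14.34 V.

V_out ≈ 14.3 V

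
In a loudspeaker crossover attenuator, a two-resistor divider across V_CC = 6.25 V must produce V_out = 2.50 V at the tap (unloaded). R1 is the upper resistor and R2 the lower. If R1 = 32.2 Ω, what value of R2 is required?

R2 ≈ 21.5 Ω

V_out/V_CC = R2/(R1+R2) = 0.4000.
R2 = R1 · 0.4000/(1 − 0.4000) = 21.47 Ω.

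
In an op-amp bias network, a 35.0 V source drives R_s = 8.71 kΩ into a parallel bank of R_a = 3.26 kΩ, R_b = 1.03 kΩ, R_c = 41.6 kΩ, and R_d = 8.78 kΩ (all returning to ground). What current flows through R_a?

Parallel bank: R_p = 1/(1/3.26 + 1/1.03 + 1/41.6 + 1/8.78) = 0.7064 kΩ.
V_A = 35.0 × 0.7064/9.416 = 2.626 V.
I(R_a) = V_A / R_a = 2.626/3.26 = 0.8054 mA.

I ≈ 0.805 mA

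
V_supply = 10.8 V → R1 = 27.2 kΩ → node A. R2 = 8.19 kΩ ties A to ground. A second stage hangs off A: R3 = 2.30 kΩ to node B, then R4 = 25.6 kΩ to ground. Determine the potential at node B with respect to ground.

V_B ≈ 1.87 V

The second stage (R3 + R4 = 27.90 kΩ) loads node A in parallel with R2.
R2 ‖ (R3+R4) = 6.331 kΩ.
So V_A = 10.8 × 0.1888 = 2.039 V.
Then the unloaded second divider: V_B = V_A × R4/(R3+R4) = 2.039 × 0.9176 = 1.871 V.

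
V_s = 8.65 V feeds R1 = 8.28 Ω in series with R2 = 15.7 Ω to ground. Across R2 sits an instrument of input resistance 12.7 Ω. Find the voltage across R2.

V_out ≈ 3.97 V

The load sits in parallel with R2, giving an effective lower resistance R2' = R2·R_L/(R2+R_L) = 7.021 Ω.
Then V_out = V_s · R2'/(R1 + R2') = 8.65 × 7.021/15.30 = 3.969 V.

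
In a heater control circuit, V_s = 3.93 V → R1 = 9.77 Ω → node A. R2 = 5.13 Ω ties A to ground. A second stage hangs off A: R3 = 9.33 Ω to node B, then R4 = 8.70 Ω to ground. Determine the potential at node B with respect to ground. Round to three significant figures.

Looking into the second stage from A: R3 + R4 = 18.03 Ω appears in parallel with R2.
Effective lower resistance at A: R2 ‖ 18.03 = 3.994 Ω.
First divider: V_A = V_s · 3.994/(9.77 + 3.994) = 1.140 V.
V_B = V_A × 0.4825 = 0.5502 V.

V_B ≈ 0.550 V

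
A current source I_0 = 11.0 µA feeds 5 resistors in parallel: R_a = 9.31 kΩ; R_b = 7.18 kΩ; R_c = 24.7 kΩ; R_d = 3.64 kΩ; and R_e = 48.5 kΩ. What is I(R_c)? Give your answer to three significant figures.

I ≈ 0.765 µA

Conductances: ΣG = 1/9.31 + 1/7.18 + 1/24.7 + 1/3.64 + 1/48.5 = 0.5825 (1/kΩ).
Current divider: I(R_c) = I_0 · G_k/ΣG = 11.0 × (0.04049/0.5825) = 11.0 × 0.06950 = 0.7645 µA.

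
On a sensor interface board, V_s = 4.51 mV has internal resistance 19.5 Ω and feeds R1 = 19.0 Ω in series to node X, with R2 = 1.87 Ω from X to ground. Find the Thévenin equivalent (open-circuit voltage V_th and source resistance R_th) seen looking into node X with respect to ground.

V_th ≈ 0.209 mV, R_th ≈ 1.78 Ω

R1' = 19.5 + 19.0 = 38.50 Ω (source resistance + R1).
V_th is the unloaded tap voltage: V_s · R2/(R1'+R2) = 4.51 × 0.04632 = 0.2089 mV.
Looking into X with the source shorted: R_th = R1'·R2/(R1'+R2) = 38.50 × 1.87/40.37 = 1.783 Ω.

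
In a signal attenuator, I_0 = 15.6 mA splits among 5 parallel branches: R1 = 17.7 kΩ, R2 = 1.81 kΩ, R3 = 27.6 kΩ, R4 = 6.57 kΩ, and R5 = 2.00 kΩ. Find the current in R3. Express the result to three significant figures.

ΣG = 1/17.7 + 1/1.81 + 1/27.6 + 1/6.57 + 1/2.00 = 1.297.
Current divider: I(R3) = I_0 · G_k/ΣG = 15.6 × (0.03623/1.297) = 15.6 × 0.02793 = 0.4356 mA.

I ≈ 0.436 mA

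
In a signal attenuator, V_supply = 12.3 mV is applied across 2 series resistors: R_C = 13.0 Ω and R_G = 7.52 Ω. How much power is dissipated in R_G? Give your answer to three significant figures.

P ≈ 2.70 µW

Series current I = V_supply/ΣR = 12.3/20.52 = 0.5994 mA.
P(R_G) = I²·R_G = (0.5994)² × 7.52 = 2.702 µW.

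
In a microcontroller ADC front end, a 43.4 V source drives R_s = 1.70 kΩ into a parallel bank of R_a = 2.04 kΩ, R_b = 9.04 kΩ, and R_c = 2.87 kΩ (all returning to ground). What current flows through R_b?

Combine the parallel branches: R_p = (1/2.04 + 1/9.04 + 1/2.87)⁻¹ = 1.053 kΩ.
Node voltage V_A = V_CC · R_p/(R_s + R_p) = 43.4 × 0.3826 = 16.60 V.
I(R_b) = V_A / R_b = 16.60/9.04 = 1.837 mA.

I ≈ 1.84 mA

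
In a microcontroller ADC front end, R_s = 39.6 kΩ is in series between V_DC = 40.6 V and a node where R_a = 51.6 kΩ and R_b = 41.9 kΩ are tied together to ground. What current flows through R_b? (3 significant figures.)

Combine the parallel branches: R_p = (1/51.6 + 1/41.9)⁻¹ = 23.12 kΩ.
V_A by voltage divider: V_A = 40.6 × 23.12/(39.6 + 23.12) = 14.97 V.
I(R_b) = V_A / R_b = 14.97/41.9 = 0.3572 mA.

I ≈ 0.357 mA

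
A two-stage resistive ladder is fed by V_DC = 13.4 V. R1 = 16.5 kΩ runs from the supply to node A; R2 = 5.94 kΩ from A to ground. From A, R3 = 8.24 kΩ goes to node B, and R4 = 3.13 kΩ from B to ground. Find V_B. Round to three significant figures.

Looking into the second stage from A: R3 + R4 = 11.37 kΩ appears in parallel with R2.
Effective lower resistance at A: R2 ‖ 11.37 = 3.902 kΩ.
V_A = 13.4 × 3.902/(16.5 + 3.902) = 2.563 V.
V_B = V_A × 0.2753 = 0.7055 V.

V_B ≈ 0.705 V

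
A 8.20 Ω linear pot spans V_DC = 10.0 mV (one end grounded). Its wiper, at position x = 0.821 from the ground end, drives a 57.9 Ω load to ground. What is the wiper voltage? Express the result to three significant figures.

The pot divides into 1.468 Ω above the wiper and 6.732 Ω below.
R_L loads the lower segment: effective lower R = 6.031 Ω.
Loaded-divider output: V_out = 10.0 × 0.8043 = 8.043 mV.
(Unloaded: V_out = x·V_DC = 8.21 mV.)

V_out ≈ 8.04 mV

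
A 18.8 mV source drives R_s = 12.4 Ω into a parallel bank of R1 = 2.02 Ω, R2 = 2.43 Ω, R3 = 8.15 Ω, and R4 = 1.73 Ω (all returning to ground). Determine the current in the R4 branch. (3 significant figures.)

Parallel bank: R_p = 1/(1/2.02 + 1/2.43 + 1/8.15 + 1/1.73) = 0.6222 Ω.
V_A = 18.8 × 0.6222/13.02 = 0.8982 mV.
I(R4) = V_A / R4 = 0.8982/1.73 = 0.5192 mA.

I ≈ 0.519 mA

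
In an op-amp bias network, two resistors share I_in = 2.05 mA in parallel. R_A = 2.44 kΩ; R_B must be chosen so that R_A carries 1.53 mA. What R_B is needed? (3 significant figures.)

In a two-way split, I_A/I_in = R_B/(R_A + R_B).
1.53/2.05 = R_B/(R_A + R_B) → R_B = R_A · (0.7463)/(1 − 0.7463) = 2.44 × 2.942 = 7.179 kΩ.

R_B ≈ 7.18 kΩ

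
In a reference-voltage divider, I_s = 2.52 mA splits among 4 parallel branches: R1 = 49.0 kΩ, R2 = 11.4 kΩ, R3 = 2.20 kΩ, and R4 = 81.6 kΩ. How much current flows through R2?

I ≈ 0.384 mA

Total conductance ΣG = 1/49.0 + 1/11.4 + 1/2.20 + 1/81.6 = 0.5749 (units of 1/kΩ).
By the current-divider rule, I = I_s · G_k/ΣG = 2.52 × 0.1526 = 0.3845 mA.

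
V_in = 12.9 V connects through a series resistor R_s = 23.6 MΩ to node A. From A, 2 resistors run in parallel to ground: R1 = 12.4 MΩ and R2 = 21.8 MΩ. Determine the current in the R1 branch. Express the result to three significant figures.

Parallel bank: R_p = 1/(1/12.4 + 1/21.8) = 7.904 MΩ.
Node voltage V_A = V_in · R_p/(R_s + R_p) = 12.9 × 0.2509 = 3.236 V.
I(R1) = V_A / R1 = 3.236/12.4 = 0.2610 µA.

I ≈ 0.261 µA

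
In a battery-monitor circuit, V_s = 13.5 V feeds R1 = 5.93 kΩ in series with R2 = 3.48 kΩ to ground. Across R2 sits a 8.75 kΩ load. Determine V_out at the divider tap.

First combine the lower leg with the load: R2 ‖ R_L = 2.490 kΩ.
Then V_out = V_s · R2'/(R1 + R2') = 13.5 × 2.490/8.420 = 3.992 V.

V_out ≈ 3.99 V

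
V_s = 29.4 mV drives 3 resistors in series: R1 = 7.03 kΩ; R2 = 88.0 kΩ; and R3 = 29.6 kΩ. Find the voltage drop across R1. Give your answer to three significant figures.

Series total: ΣR = 7.03 + 88.0 + 29.6 = 124.6 kΩ.
By the voltage-divider rule, V = 29.4 × 7.030/124.6 = 1.658 mV.

V ≈ 1.66 mV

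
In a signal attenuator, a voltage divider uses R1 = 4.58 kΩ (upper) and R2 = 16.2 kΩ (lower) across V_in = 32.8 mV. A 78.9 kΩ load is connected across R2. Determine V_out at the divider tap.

V_out ≈ 24.5 mV

First combine the lower leg with the load: R2 ‖ R_L = 13.44 kΩ.
Voltage divider with the loaded lower leg: V_out = 32.8 × 13.44/(4.58 + 13.44) = 32.8 × 0.7458 = 24.46 mV.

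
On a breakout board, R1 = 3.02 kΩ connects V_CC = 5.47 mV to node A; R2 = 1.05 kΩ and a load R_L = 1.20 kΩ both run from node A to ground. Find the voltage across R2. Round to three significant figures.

V_out ≈ 0.856 mV

First combine the lower leg with the load: R2 ‖ R_L = 0.5600 kΩ.
Now apply the divider: V_out = 5.47 × 0.1564 = 0.8556 mV.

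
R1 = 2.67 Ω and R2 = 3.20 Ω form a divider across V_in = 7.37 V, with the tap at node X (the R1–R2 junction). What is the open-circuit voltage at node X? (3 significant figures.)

With X open, the divider is unloaded: V_th = 7.37 × 3.20/5.870 = 4.018 V.

V_th ≈ 4.02 V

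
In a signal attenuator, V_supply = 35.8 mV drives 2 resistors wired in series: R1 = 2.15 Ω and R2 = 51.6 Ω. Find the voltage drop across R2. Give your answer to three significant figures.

V ≈ 34.4 mV

Series total: ΣR = 2.15 + 51.6 = 53.75 Ω.
Voltage divider: V = V_supply · (51.60 / 53.75) = 35.8 × 0.9600 = 34.37 mV.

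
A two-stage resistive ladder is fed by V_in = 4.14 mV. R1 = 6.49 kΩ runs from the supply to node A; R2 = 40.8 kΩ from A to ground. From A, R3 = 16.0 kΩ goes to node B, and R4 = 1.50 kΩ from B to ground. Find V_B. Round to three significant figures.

V_B ≈ 0.232 mV

The second stage (R3 + R4 = 17.50 kΩ) loads node A in parallel with R2.
Effective lower resistance at A: R2 ‖ 17.50 = 12.25 kΩ.
So V_A = 4.14 × 0.6536 = 2.706 mV.
Then the unloaded second divider: V_B = V_A × R4/(R3+R4) = 2.706 × 0.08571 = 0.2319 mV.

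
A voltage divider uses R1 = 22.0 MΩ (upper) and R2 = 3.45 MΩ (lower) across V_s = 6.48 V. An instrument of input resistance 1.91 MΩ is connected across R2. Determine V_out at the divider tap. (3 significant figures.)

V_out ≈ 0.343 V

The load sits in parallel with R2, giving an effective lower resistance R2' = R2·R_L/(R2+R_L) = 1.229 MΩ.
Then V_out = V_s · R2'/(R1 + R2') = 6.48 × 1.229/23.23 = 0.3429 V.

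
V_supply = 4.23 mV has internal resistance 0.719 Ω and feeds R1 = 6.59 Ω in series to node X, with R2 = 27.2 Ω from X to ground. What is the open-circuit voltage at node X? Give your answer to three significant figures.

V_th ≈ 3.33 mV

R1' = 0.719 + 6.59 = 7.309 Ω (source resistance + R1).
With X open, the divider is unloaded: V_th = 4.23 × 27.2/34.51 = 3.334 mV.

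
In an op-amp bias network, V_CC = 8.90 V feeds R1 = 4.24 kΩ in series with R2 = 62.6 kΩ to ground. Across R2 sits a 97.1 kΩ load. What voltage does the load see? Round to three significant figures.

V_out ≈ 8.01 V

R2 ‖ R_L = (62.6 × 97.1)/(62.6 + 97.1) = 38.06 kΩ.
Voltage divider with the loaded lower leg: V_out = 8.90 × 38.06/(4.24 + 38.06) = 8.90 × 0.8998 = 8.008 V.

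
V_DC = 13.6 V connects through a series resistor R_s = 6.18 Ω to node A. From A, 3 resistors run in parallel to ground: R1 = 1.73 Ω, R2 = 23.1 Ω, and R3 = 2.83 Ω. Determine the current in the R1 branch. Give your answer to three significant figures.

Parallel bank: R_p = 1/(1/1.73 + 1/23.1 + 1/2.83) = 1.026 Ω.
Node voltage V_A = V_DC · R_p/(R_s + R_p) = 13.6 × 0.1424 = 1.936 V.
I(R1) = V_A / R1 = 1.936/1.73 = 1.119 A.

I ≈ 1.12 A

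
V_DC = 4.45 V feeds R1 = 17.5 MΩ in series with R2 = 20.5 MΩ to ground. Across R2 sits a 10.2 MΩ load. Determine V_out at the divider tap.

First combine the lower leg with the load: R2 ‖ R_L = 6.811 MΩ.
Voltage divider with the loaded lower leg: V_out = 4.45 × 6.811/(17.5 + 6.811) = 4.45 × 0.2802 = 1.247 V.
(Unloaded it would be 2.40 V; the load pulls it down.)

V_out ≈ 1.25 V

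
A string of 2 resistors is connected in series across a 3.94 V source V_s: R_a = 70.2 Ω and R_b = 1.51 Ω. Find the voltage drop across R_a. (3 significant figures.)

Series total: ΣR = 70.2 + 1.51 = 71.71 Ω.
By the voltage-divider rule, V = 3.94 × 70.20/71.71 = 3.857 V.

V ≈ 3.86 V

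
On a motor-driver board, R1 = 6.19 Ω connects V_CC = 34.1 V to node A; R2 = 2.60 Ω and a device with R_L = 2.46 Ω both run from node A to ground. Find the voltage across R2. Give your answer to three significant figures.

R2 ‖ R_L = (2.60 × 2.46)/(2.60 + 2.46) = 1.264 Ω.
Then V_out = V_CC · R2'/(R1 + R2') = 34.1 × 1.264/7.454 = 5.783 V.

V_out ≈ 5.78 V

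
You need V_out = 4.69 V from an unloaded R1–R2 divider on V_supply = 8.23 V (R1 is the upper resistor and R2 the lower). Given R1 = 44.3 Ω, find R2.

R2 ≈ 58.7 Ω

Required fraction k = V_out/V_supply = 0.5699.
R2 = R1 · 0.5699/(1 − 0.5699) = 58.69 Ω.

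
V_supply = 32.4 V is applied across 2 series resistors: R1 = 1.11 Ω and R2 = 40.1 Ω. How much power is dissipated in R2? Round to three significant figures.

Series current I = V_supply/ΣR = 32.4/41.21 = 0.7862 A.
P(R2) = I²·R2 = (0.7862)² × 40.1 = 24.79 W.

P ≈ 24.8 W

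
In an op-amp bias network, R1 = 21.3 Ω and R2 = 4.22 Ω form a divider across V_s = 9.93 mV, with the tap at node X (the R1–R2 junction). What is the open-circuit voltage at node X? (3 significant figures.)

V_th is the unloaded tap voltage: V_s · R2/(R1+R2) = 9.93 × 0.1654 = 1.642 mV.

V_th ≈ 1.64 mV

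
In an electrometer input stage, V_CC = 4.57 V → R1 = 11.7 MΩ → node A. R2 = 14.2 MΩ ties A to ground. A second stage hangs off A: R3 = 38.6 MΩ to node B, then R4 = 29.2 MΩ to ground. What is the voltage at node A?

V_A ≈ 2.29 V

Node A sees R2 in parallel with the series input of stage 2, R3 + R4 = 67.80 MΩ.
Effective lower resistance at A: R2 ‖ 67.80 = 11.74 MΩ.
V_A = 4.57 × 11.74/(11.7 + 11.74) = 2.289 V.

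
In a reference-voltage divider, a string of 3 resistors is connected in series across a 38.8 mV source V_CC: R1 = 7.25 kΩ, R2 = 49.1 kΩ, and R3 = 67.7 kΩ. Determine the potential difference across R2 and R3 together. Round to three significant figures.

V ≈ 36.5 mV

ΣR = 7.25 + 49.1 + 67.7 = 124.1 kΩ.
R_{R2..R3} = 49.1 + 67.7 = 116.8 kΩ.
By the voltage-divider rule, V = 38.8 × 116.8/124.1 = 36.53 mV.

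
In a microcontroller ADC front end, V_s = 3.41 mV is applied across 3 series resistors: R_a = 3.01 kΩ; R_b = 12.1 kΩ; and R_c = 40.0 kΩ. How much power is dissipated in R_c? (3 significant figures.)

Series current I = V_s/ΣR = 3.41/55.11 = 0.06188 µA.
P(R_c) = I²·R_c = (0.06188)² × 40.0 = 0.1531 nW.

P ≈ 0.153 nW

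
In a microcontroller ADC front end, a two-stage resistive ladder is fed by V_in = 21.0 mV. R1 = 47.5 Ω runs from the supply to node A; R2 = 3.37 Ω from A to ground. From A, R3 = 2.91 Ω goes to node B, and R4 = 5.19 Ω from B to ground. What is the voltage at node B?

V_B ≈ 0.642 mV

The second stage (R3 + R4 = 8.100 Ω) loads node A in parallel with R2.
Effective lower resistance at A: R2 ‖ 8.100 = 2.380 Ω.
So V_A = 21.0 × 0.04771 = 1.002 mV.
Then the unloaded second divider: V_B = V_A × R4/(R3+R4) = 1.002 × 0.6407 = 0.6420 mV.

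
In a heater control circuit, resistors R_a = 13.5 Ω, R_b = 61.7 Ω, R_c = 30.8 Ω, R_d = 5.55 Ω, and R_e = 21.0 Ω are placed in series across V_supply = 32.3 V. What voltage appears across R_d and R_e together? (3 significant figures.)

Total series resistance ΣR = 13.5 + 61.7 + 30.8 + 5.55 + 21.0 = 132.6 Ω.
R_{R_d..R_e} = 5.55 + 21.0 = 26.55 Ω.
V = V_supply · R/ΣR = 32.3 × 0.2003 = 6.470 V.

V ≈ 6.47 V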